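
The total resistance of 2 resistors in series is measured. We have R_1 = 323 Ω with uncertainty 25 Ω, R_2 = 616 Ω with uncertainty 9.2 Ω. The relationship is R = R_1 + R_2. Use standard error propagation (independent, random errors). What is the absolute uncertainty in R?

Each term contributes (cᵢ δxᵢ)² to (δR)²:
  (δR_1)² = 625;  (δR_2)² = 84.6
δR = √(710) = 26.6 Ω

26.6 Ω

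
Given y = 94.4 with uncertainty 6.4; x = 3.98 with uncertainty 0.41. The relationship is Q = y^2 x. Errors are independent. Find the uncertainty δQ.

6040

Q is a product of powers, so relative uncertainties combine in quadrature:
  (2·δy/y)² = (2×0.0678)² = 0.0184;  (1·δx/x)² = (1×0.103)² = 0.0106
δQ/Q = √(0.0290) = 0.170
Q = 35500, so δQ = 0.170 × 35500 = 6040.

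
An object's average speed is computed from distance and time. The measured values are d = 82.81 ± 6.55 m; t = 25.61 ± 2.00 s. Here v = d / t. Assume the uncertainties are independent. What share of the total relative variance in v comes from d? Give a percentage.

(δv/v)² = (1·δd/d)² + (-1·δt/t)²
  d term: (1×0.0791)² = 0.00626
  t term: (-1×0.0781)² = 0.00610
Total = 0.0124. Share from d = 0.00626/0.0124 = 0.506.

50.6%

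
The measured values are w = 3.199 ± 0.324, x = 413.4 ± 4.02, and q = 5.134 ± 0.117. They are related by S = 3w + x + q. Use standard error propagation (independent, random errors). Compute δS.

4.14

Each term contributes (cᵢ δxᵢ)² to (δS)²:
  (3·δw)² = 0.945;  (δx)² = 16.2;  (δq)² = 0.0137
δS = √(17.1) = 4.14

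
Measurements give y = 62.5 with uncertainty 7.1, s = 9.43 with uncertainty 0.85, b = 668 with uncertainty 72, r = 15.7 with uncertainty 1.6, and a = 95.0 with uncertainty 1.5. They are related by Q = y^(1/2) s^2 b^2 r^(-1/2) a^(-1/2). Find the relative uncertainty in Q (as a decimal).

Each factor contributes (exponent × relative error)² to (δQ/Q)²:
  (½·δy/y)² = (0.5×0.114)² = 0.00323;  (2·δs/s)² = (2×0.0901)² = 0.0325;  (2·δb/b)² = (2×0.108)² = 0.0465;  (−½·δr/r)² = (-0.5×0.102)² = 0.00260;  (−½·δa/a)² = (-0.5×0.0158)² = 6.23e-05
δQ/Q = √(0.0849) = 0.291

0.291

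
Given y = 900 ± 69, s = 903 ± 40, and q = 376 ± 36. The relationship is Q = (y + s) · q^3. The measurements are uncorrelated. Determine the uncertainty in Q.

Let u = y + s = 1800. δu = √(δy² + δs²) = √(4760 + 1600) = 79.8, so δu/u = 0.0442.
Q is then a monomial in u, q:
δQ/Q = √((δu/u)² + (3·δq/q)²) = √(0.00196 + 0.0825) = 0.291
Q = 9.58e+10, so δQ = 0.291 × 9.58e+10 = 2.79e+10.

2.79e+10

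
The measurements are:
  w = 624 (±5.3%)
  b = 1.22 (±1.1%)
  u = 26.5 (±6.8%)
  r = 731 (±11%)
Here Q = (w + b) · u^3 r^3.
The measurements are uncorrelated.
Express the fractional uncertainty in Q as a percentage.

39.2%

Let h = w + b = 625. δh = √(δw² + δb²) = √(1090 + 0.000180) = 33.1, so δh/h = 0.0529.
Q is then a monomial in h, u, r:
δQ/Q = √((δh/h)² + (3·δu/u)² + (3·δr/r)²) = √(0.00280 + 0.0416 + 0.109) = 0.392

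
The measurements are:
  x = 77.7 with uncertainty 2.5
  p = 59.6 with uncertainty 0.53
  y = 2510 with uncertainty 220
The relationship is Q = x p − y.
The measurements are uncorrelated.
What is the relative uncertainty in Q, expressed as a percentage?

12.7%

Let w = x·p = 4630. δw/w = √((1·δx/x)² + (1·δp/p)²) = √(0.00104 + 7.91e-05) = 0.0334, so δw = 155.
Q = w − y: δQ = √(δw² + δy²) = √(23900 + 48400) = 269
Q = 2120, so δQ/Q = 269/2120 = 0.127.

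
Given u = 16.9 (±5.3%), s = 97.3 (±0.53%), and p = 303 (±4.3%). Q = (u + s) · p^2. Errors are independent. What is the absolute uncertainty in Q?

Let w = u + s = 114. δw = √(δu² + δs²) = √(0.802 + 0.266) = 1.03, so δw/w = 0.00905.
Q is then a monomial in w, p:
δQ/Q = √((δw/w)² + (2·δp/p)²) = √(8.19e-05 + 0.00740) = 0.0865
Q = 1.05e+07, so δQ = 0.0865 × 1.05e+07 = 9.07e+05.

9.07e+05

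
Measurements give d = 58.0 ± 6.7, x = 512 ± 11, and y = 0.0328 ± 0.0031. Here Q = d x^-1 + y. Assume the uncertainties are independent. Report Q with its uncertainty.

Let p = d·x^-1 = 0.113. δp/p = √((1·δd/d)² + (-1·δx/x)²) = √(0.0133 + 0.000462) = 0.117, so δp = 0.0133.
Q = p + y: δQ = √(δp² + δy²) = √(0.000177 + 9.61e-06) = 0.0137
Q = 0.146.

0.146 ± 0.0137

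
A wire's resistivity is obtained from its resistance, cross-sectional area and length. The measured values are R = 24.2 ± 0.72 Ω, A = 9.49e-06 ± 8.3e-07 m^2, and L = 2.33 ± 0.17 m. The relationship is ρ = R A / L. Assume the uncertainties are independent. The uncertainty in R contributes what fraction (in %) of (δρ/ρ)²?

6.39%

(δρ/ρ)² = (1·δR/R)² + (1·δA/A)² + (-1·δL/L)²
  R term: (1×0.0298)² = 0.000885
  A term: (1×0.0875)² = 0.00765
  L term: (-1×0.0730)² = 0.00532
Total = 0.0139. Share from R = 0.000885/0.0139 = 0.0639.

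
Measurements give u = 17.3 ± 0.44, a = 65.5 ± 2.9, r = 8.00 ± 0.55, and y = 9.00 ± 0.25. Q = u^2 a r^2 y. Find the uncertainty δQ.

1.76e+06

Q is a product of powers, so relative uncertainties combine in quadrature:
  (2·δu/u)² = (2×0.0254)² = 0.00259;  (1·δa/a)² = (1×0.0443)² = 0.00196;  (2·δr/r)² = (2×0.0688)² = 0.0189;  (1·δy/y)² = (1×0.0278)² = 0.000772
δQ/Q = √(0.0242) = 0.156
Q = 1.13e+07, so δQ = 0.156 × 1.13e+07 = 1.76e+06.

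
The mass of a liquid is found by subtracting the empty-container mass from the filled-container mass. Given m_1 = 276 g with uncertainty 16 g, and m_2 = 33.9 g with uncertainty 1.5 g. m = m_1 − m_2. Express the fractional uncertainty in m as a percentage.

6.64%

For a sum/difference, combine absolute errors in quadrature:
  (δm_1)² = 256;  (δm_2)² = 2.25
δm = √(258) = 16.1 g
m = 242 g, so δm/m = 16.1/242 = 0.0664.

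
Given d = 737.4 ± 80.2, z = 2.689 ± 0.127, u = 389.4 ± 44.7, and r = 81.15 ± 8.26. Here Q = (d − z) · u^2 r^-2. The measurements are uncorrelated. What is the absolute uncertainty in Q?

5510

Let w = d − z = 734.7. δw = √(δd² + δz²) = √(6430 + 0.0161) = 80.2, so δw/w = 0.109.
Q is then a monomial in w, u, r:
δQ/Q = √((δw/w)² + (2·δu/u)² + (-2·δr/r)²) = √(0.0119 + 0.0527 + 0.0414) = 0.326
Q = 16920, so δQ = 0.326 × 16920 = 5510.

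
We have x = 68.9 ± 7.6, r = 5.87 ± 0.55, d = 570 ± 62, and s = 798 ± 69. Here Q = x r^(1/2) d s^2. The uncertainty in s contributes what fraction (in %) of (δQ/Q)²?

(δQ/Q)² = (1·δx/x)² + (½·δr/r)² + (1·δd/d)² + (2·δs/s)²
  x term: (1×0.110)² = 0.0122
  r term: (0.5×0.0937)² = 0.00219
  d term: (1×0.109)² = 0.0118
  s term: (2×0.0865)² = 0.0299
Total = 0.0561. Share from s = 0.0299/0.0561 = 0.533.

53.3%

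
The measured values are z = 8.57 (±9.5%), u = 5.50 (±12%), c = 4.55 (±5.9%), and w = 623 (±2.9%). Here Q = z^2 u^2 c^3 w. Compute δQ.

4.63e+07

Each factor contributes (exponent × relative error)² to (δQ/Q)²:
  (2·δz/z)² = (2×0.0950)² = 0.0361;  (2·δu/u)² = (2×0.120)² = 0.0576;  (3·δc/c)² = (3×0.0590)² = 0.0313;  (1·δw/w)² = (1×0.0290)² = 0.000841
δQ/Q = √(0.126) = 0.355
Q = 1.3e+08, so δQ = 0.355 × 1.3e+08 = 4.63e+07.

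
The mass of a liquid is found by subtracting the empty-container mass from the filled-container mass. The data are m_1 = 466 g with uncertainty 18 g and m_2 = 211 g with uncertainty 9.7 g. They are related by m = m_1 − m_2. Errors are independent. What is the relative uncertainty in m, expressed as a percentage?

8.02%

Each term contributes (cᵢ δxᵢ)² to (δm)²:
  (δm_1)² = 324;  (δm_2)² = 94.1
δm = √(418) = 20.4 g
m = 255 g, so δm/m = 20.4/255 = 0.0802.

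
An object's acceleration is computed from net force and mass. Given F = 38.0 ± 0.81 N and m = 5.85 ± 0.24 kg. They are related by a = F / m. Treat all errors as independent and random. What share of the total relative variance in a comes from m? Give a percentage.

(δa/a)² = (1·δF/F)² + (-1·δm/m)²
  F term: (1×0.0213)² = 0.000454
  m term: (-1×0.0410)² = 0.00168
Total = 0.00214. Share from m = 0.00168/0.00214 = 0.787.

78.7%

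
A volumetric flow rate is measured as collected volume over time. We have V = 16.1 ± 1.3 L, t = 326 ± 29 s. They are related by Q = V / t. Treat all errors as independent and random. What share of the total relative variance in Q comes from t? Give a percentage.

(δQ/Q)² = (1·δV/V)² + (-1·δt/t)²
  V term: (1×0.0807)² = 0.00652
  t term: (-1×0.0890)² = 0.00791
Total = 0.0144. Share from t = 0.00791/0.0144 = 0.548.

54.8%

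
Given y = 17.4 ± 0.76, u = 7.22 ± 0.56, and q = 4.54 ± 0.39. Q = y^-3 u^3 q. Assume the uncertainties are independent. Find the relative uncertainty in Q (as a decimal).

0.281

Products/powers → add relative errors in quadrature, weighted by exponent:
  (-3·δy/y)² = (-3×0.0437)² = 0.0172;  (3·δu/u)² = (3×0.0776)² = 0.0541;  (1·δq/q)² = (1×0.0859)² = 0.00738
δQ/Q = √(0.0787) = 0.281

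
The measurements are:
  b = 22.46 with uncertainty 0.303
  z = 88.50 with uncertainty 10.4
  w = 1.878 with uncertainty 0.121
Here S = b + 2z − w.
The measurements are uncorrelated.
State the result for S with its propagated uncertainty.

197.6 ± 20.8

S is a linear combination, so absolute uncertainties add in quadrature:
  (δb)² = 0.0918;  (2·δz)² = 433;  (δw)² = 0.0146
δS = √(433) = 20.8
S = 197.6.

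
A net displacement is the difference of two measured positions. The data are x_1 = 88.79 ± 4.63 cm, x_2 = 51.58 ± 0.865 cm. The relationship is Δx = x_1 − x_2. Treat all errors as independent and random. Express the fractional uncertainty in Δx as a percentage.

12.7%

Each term contributes (cᵢ δxᵢ)² to (δΔx)²:
  (δx_1)² = 21.4;  (δx_2)² = 0.748
δΔx = √(22.2) = 4.71 cm
Δx = 37.21 cm, so δΔx/Δx = 4.71/37.21 = 0.127.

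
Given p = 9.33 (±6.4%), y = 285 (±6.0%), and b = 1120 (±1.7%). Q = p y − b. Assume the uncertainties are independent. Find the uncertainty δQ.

Let w = p·y = 2660. δw/w = √((1·δp/p)² + (1·δy/y)²) = √(0.00410 + 0.00360) = 0.0877, so δw = 233.
Q = w − b: δQ = √(δw² + δb²) = √(54400 + 363) = 234

234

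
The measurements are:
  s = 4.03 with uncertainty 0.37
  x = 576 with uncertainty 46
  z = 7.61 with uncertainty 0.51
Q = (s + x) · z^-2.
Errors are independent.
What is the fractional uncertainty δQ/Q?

Let u = s + x = 580. δu = √(δs² + δx²) = √(0.137 + 2120) = 46.0, so δu/u = 0.0793.
Q is then a monomial in u, z:
δQ/Q = √((δu/u)² + (-2·δz/z)²) = √(0.00629 + 0.0180) = 0.156

0.156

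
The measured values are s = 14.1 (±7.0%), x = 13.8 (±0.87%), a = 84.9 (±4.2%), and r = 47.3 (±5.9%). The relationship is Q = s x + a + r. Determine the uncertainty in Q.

Let p = s·x = 195. δp/p = √((1·δs/s)² + (1·δx/x)²) = √(0.00490 + 7.57e-05) = 0.0705, so δp = 13.7.
Q = p + a + r: δQ = √(δp² + δa² + δr²) = √(188 + 12.7 + 7.79) = 14.5

14.5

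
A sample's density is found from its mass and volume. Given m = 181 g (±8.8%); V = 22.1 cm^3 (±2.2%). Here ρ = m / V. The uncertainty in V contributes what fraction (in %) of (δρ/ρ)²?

(δρ/ρ)² = (1·δm/m)² + (-1·δV/V)²
  m term: (1×0.0880)² = 0.00774
  V term: (-1×0.0220)² = 0.000484
Total = 0.00823. Share from V = 0.000484/0.00823 = 0.0588.

5.88%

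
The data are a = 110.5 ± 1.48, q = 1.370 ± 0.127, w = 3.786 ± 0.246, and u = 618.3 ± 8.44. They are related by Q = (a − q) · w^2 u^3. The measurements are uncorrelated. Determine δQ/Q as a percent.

13.7%

Let h = a − q = 109.1. δh = √(δa² + δq²) = √(2.19 + 0.0161) = 1.49, so δh/h = 0.0136.
Q is then a monomial in h, w, u:
δQ/Q = √((δh/h)² + (2·δw/w)² + (3·δu/u)²) = √(0.000185 + 0.0169 + 0.00168) = 0.137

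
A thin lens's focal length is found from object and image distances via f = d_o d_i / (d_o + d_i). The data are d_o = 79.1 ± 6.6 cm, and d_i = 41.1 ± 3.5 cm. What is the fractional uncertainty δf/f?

0.0629

∂f/∂d_o = (d_i/(d_o+d_i))² = 0.117;  ∂f/∂d_i = (d_o/(d_o+d_i))² = 0.433
δf = √((∂f/∂d_o · δd_o)² + (∂f/∂d_i · δd_i)²) = √(0.595 + 2.30) = 1.70 cm
f = 27.0 cm, so δf/f = 1.70/27.0 = 0.0629.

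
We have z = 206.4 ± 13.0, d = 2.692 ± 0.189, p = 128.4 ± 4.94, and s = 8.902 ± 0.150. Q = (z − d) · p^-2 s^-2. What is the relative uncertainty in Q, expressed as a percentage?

10.5%

Let u = z − d = 203.7. δu = √(δz² + δd²) = √(169 + 0.0357) = 13.0, so δu/u = 0.0638.
Q is then a monomial in u, p, s:
δQ/Q = √((δu/u)² + (-2·δp/p)² + (-2·δs/s)²) = √(0.00407 + 0.00592 + 0.00114) = 0.105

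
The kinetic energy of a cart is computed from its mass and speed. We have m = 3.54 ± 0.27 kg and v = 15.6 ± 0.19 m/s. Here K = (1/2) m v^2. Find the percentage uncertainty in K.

Each factor contributes (exponent × relative error)² to (δK/K)²:
  (1·δm/m)² = (1×0.0763)² = 0.00582;  (2·δv/v)² = (2×0.0122)² = 0.000593
δK/K = √(0.00641) = 0.0801

8.01%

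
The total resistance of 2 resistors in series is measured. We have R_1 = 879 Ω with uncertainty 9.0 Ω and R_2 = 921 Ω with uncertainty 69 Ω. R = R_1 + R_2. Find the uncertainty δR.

69.6 Ω

Absolute uncertainties add in quadrature for a linear combination:
  (δR_1)² = 81.0;  (δR_2)² = 4760
δR = √(4840) = 69.6 Ω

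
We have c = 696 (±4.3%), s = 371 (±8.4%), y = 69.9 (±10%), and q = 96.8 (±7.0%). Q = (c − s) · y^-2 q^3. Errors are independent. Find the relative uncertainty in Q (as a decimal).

Let u = c − s = 325. δu = √(δc² + δs²) = √(896 + 971) = 43.2, so δu/u = 0.133.
Q is then a monomial in u, y, q:
δQ/Q = √((δu/u)² + (-2·δy/y)² + (3·δq/q)²) = √(0.0177 + 0.0400 + 0.0441) = 0.319

0.319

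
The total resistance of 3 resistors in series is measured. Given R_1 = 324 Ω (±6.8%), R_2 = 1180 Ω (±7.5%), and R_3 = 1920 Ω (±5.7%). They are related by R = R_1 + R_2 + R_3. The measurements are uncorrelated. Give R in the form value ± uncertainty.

3420 ± 142 Ω

Absolute uncertainties add in quadrature for a linear combination:
  (δR_1)² = 485;  (δR_2)² = 7830;  (δR_3)² = 12000
δR = √(20300) = 142 Ω
R = 3420 Ω.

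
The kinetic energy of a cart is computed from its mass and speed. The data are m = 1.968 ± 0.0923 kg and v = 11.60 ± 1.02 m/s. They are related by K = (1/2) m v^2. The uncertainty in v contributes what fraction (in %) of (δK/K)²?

(δK/K)² = (1·δm/m)² + (2·δv/v)²
  m term: (1×0.0469)² = 0.00220
  v term: (2×0.0879)² = 0.0309
Total = 0.0331. Share from v = 0.0309/0.0331 = 0.934.

93.4%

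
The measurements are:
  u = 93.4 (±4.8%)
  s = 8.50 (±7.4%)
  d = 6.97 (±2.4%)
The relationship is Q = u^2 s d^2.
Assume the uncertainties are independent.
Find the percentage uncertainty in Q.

13.0%

Q is a product of powers, so relative uncertainties combine in quadrature:
  (2·δu/u)² = (2×0.0480)² = 0.00922;  (1·δs/s)² = (1×0.0740)² = 0.00548;  (2·δd/d)² = (2×0.0240)² = 0.00230
δQ/Q = √(0.0170) = 0.130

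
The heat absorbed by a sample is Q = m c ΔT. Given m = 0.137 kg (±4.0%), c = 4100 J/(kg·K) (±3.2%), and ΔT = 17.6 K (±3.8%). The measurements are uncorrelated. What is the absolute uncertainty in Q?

631 J

Each factor contributes (exponent × relative error)² to (δQ/Q)²:
  (1·δm/m)² = (1×0.0400)² = 0.00160;  (1·δc/c)² = (1×0.0320)² = 0.00102;  (1·δΔT/ΔT)² = (1×0.0380)² = 0.00144
δQ/Q = √(0.00407) = 0.0638
Q = 9890 J, so δQ = 0.0638 × 9890 = 631 J.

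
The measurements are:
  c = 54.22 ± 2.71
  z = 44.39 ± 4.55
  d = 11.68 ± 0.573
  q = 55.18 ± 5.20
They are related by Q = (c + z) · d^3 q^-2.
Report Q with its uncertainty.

51.60 ± 12.6

Let u = c + z = 98.61. δu = √(δc² + δz²) = √(7.34 + 20.7) = 5.30, so δu/u = 0.0537.
Q is then a monomial in u, d, q:
δQ/Q = √((δu/u)² + (3·δd/d)² + (-2·δq/q)²) = √(0.00288 + 0.0217 + 0.0355) = 0.245
Q = 51.60, so δQ = 0.245 × 51.60 = 12.6.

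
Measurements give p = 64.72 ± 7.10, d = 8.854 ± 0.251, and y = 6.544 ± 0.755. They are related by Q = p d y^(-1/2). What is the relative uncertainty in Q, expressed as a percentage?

12.7%

Products/powers → add relative errors in quadrature, weighted by exponent:
  (1·δp/p)² = (1×0.110)² = 0.0120;  (1·δd/d)² = (1×0.0283)² = 0.000804;  (−½·δy/y)² = (-0.5×0.115)² = 0.00333
δQ/Q = √(0.0162) = 0.127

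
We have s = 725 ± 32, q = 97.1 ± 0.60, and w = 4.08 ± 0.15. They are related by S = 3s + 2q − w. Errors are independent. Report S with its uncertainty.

Each term contributes (cᵢ δxᵢ)² to (δS)²:
  (3·δs)² = 9220;  (2·δq)² = 1.44;  (δw)² = 0.0225
δS = √(9220) = 96.0
S = 2370.

2370 ± 96.0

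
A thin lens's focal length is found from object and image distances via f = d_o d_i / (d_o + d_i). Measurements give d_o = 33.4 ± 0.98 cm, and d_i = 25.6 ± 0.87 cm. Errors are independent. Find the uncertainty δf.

0.334 cm

∂f/∂d_o = (d_i/(d_o+d_i))² = 0.188;  ∂f/∂d_i = (d_o/(d_o+d_i))² = 0.320
δf = √((∂f/∂d_o · δd_o)² + (∂f/∂d_i · δd_i)²) = √(0.0340 + 0.0777) = 0.334 cm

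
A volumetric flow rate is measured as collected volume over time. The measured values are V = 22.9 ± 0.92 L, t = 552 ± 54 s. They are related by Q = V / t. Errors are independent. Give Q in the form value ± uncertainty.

0.0415 ± 0.00439 L/s

For a monomial Q ∝ V, t^-1, fractional errors add in quadrature:
  (1·δV/V)² = (1×0.0402)² = 0.00161;  (-1·δt/t)² = (-1×0.0978)² = 0.00957
δQ/Q = √(0.0112) = 0.106
Q = 0.0415 L/s, so δQ = 0.106 × 0.0415 = 0.00439 L/s.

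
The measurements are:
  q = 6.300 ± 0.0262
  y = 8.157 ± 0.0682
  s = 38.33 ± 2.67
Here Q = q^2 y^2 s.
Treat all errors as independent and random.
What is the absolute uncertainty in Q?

Relative error in a monomial: (δQ/Q)² = Σ (nᵢ · δxᵢ/xᵢ)².
  (2·δq/q)² = (2×0.00416)² = 6.92e-05;  (2·δy/y)² = (2×0.00836)² = 0.000280;  (1·δs/s)² = (1×0.0697)² = 0.00485
δQ/Q = √(0.00520) = 0.0721
Q = 101200, so δQ = 0.0721 × 101200 = 7300.

7300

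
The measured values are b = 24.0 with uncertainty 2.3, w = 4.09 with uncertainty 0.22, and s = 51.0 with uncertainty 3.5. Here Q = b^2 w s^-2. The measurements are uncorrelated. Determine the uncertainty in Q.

0.219

Each factor contributes (exponent × relative error)² to (δQ/Q)²:
  (2·δb/b)² = (2×0.0958)² = 0.0367;  (1·δw/w)² = (1×0.0538)² = 0.00289;  (-2·δs/s)² = (-2×0.0686)² = 0.0188
δQ/Q = √(0.0585) = 0.242
Q = 0.906, so δQ = 0.242 × 0.906 = 0.219.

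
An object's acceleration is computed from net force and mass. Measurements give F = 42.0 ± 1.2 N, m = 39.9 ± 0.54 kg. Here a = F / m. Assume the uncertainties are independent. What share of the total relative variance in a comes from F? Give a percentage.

(δa/a)² = (1·δF/F)² + (-1·δm/m)²
  F term: (1×0.0286)² = 0.000816
  m term: (-1×0.0135)² = 0.000183
Total = 0.000999. Share from F = 0.000816/0.000999 = 0.817.

81.7%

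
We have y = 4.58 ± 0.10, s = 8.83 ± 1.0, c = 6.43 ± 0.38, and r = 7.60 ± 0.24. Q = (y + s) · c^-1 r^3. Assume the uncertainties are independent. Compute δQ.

123

Let u = y + s = 13.4. δu = √(δy² + δs²) = √(0.0100 + 1.00) = 1.00, so δu/u = 0.0749.
Q is then a monomial in u, c, r:
δQ/Q = √((δu/u)² + (-1·δc/c)² + (3·δr/r)²) = √(0.00562 + 0.00349 + 0.00898) = 0.134
Q = 916, so δQ = 0.134 × 916 = 123.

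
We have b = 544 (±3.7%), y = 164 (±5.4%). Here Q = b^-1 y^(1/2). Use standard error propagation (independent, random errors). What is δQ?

0.00108

Products/powers → add relative errors in quadrature, weighted by exponent:
  (-1·δb/b)² = (-1×0.0370)² = 0.00137;  (½·δy/y)² = (0.5×0.0540)² = 0.000729
δQ/Q = √(0.00210) = 0.0458
Q = 0.0235, so δQ = 0.0458 × 0.0235 = 0.00108.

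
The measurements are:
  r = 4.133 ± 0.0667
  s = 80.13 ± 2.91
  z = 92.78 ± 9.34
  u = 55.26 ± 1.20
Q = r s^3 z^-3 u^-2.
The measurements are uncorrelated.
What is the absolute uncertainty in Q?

0.000283

For a monomial Q ∝ r, s^3, z^-3, u^-2, fractional errors add in quadrature:
  (1·δr/r)² = (1×0.0161)² = 0.000260;  (3·δs/s)² = (3×0.0363)² = 0.0119;  (-3·δz/z)² = (-3×0.101)² = 0.0912;  (-2·δu/u)² = (-2×0.0217)² = 0.00189
δQ/Q = √(0.105) = 0.324
Q = 0.0008719, so δQ = 0.324 × 0.0008719 = 0.000283.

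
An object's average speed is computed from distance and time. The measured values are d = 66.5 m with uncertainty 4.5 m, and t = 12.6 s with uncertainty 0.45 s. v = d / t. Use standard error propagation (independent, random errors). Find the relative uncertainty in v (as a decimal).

0.0765

Relative error in a monomial: (δv/v)² = Σ (nᵢ · δxᵢ/xᵢ)².
  (1·δd/d)² = (1×0.0677)² = 0.00458;  (-1·δt/t)² = (-1×0.0357)² = 0.00128
δv/v = √(0.00585) = 0.0765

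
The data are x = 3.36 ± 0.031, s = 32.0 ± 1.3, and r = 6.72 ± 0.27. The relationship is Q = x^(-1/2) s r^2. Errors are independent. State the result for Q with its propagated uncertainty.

Since Q is a product/quotient, work with relative uncertainties:
  (−½·δx/x)² = (-0.5×0.00923)² = 2.13e-05;  (1·δs/s)² = (1×0.0406)² = 0.00165;  (2·δr/r)² = (2×0.0402)² = 0.00646
δQ/Q = √(0.00813) = 0.0902
Q = 788, so δQ = 0.0902 × 788 = 71.1.

788 ± 71.1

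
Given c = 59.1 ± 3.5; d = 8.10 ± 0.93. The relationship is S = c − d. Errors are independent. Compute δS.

Absolute uncertainties add in quadrature for a linear combination:
  (δc)² = 12.2;  (δd)² = 0.865
δS = √(13.1) = 3.62

3.62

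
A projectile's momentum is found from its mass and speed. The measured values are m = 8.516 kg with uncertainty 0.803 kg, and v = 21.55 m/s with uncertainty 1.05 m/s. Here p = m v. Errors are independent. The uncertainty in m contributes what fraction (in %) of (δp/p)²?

78.9%

(δp/p)² = (1·δm/m)² + (1·δv/v)²
  m term: (1×0.0943)² = 0.00889
  v term: (1×0.0487)² = 0.00237
Total = 0.0113. Share from m = 0.00889/0.0113 = 0.789.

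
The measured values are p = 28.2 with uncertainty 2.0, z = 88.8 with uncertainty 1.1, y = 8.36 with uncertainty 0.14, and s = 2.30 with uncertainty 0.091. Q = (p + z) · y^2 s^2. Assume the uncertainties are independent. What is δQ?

Let u = p + z = 117. δu = √(δp² + δz²) = √(4.00 + 1.21) = 2.28, so δu/u = 0.0195.
Q is then a monomial in u, y, s:
δQ/Q = √((δu/u)² + (2·δy/y)² + (2·δs/s)²) = √(0.000381 + 0.00112 + 0.00626) = 0.0881
Q = 43300, so δQ = 0.0881 × 43300 = 3810.

3810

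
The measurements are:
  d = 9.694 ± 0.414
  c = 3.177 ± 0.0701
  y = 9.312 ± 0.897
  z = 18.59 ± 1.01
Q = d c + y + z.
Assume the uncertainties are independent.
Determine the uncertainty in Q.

Let p = d·c = 30.80. δp/p = √((1·δd/d)² + (1·δc/c)²) = √(0.00182 + 0.000487) = 0.0481, so δp = 1.48.
Q = p + y + z: δQ = √(δp² + δy² + δz²) = √(2.19 + 0.805 + 1.02) = 2.00

2.00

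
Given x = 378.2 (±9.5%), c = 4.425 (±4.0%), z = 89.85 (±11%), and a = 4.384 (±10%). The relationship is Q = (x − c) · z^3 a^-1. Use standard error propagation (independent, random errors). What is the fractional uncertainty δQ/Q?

0.358

Let u = x − c = 373.8. δu = √(δx² + δc²) = √(1290 + 0.0313) = 35.9, so δu/u = 0.0961.
Q is then a monomial in u, z, a:
δQ/Q = √((δu/u)² + (3·δz/z)² + (-1·δa/a)²) = √(0.00924 + 0.109 + 0.0100) = 0.358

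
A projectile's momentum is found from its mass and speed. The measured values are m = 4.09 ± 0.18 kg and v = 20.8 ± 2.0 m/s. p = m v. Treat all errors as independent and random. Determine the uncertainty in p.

Each factor contributes (exponent × relative error)² to (δp/p)²:
  (1·δm/m)² = (1×0.0440)² = 0.00194;  (1·δv/v)² = (1×0.0962)² = 0.00925
δp/p = √(0.0112) = 0.106
p = 85.1 kg·m/s, so δp = 0.106 × 85.1 = 9.00 kg·m/s.

9.00 kg·m/s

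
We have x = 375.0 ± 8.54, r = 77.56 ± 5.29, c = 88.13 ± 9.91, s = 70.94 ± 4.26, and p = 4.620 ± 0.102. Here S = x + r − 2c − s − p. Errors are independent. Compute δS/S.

0.113

S is a linear combination, so absolute uncertainties add in quadrature:
  (δx)² = 72.9;  (δr)² = 28.0;  (2·δc)² = 393;  (δs)² = 18.1;  (δp)² = 0.0104
δS = √(512) = 22.6
S = 200.7, so δS/S = 22.6/200.7 = 0.113.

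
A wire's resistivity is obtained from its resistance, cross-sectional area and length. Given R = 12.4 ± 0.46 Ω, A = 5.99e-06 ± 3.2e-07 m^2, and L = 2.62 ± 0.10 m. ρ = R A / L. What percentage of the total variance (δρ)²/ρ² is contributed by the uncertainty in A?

(δρ/ρ)² = (1·δR/R)² + (1·δA/A)² + (-1·δL/L)²
  R term: (1×0.0371)² = 0.00138
  A term: (1×0.0534)² = 0.00285
  L term: (-1×0.0382)² = 0.00146
Total = 0.00569. Share from A = 0.00285/0.00569 = 0.502.

50.2%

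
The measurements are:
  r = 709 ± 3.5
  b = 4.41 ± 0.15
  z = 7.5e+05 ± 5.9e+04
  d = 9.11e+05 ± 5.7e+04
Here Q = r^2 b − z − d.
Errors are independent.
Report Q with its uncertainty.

(5.56 ± 1.14) × 10^5

Let p = r^2·b = 2.22e+06. δp/p = √((2·δr/r)² + (1·δb/b)²) = √(9.75e-05 + 0.00116) = 0.0354, so δp = 78500.
Q = p − z − d: δQ = √(δp² + δz² + δd²) = √(6.16e+09 + 3.48e+09 + 3.25e+09) = 1.14e+05
Q = 5.56e+05.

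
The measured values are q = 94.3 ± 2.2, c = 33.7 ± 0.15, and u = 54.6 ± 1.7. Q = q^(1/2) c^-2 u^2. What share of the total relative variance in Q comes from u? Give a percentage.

94.7%

(δQ/Q)² = (½·δq/q)² + (-2·δc/c)² + (2·δu/u)²
  q term: (0.5×0.0233)² = 0.000136
  c term: (-2×0.00445)² = 7.92e-05
  u term: (2×0.0311)² = 0.00388
Total = 0.00409. Share from u = 0.00388/0.00409 = 0.947.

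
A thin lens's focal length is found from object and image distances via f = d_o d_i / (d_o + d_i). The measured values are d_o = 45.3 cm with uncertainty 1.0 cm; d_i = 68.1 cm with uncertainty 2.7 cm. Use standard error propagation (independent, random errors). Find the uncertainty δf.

0.562 cm

∂f/∂d_o = (d_i/(d_o+d_i))² = 0.361;  ∂f/∂d_i = (d_o/(d_o+d_i))² = 0.160
δf = √((∂f/∂d_o · δd_o)² + (∂f/∂d_i · δd_i)²) = √(0.130 + 0.186) = 0.562 cm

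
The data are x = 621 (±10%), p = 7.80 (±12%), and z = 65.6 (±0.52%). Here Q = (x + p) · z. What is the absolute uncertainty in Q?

4080

Let u = x + p = 629. δu = √(δx² + δp²) = √(3860 + 0.876) = 62.1, so δu/u = 0.0988.
Q is then a monomial in u, z:
δQ/Q = √((δu/u)² + (1·δz/z)²) = √(0.00976 + 2.7e-05) = 0.0989
Q = 41200, so δQ = 0.0989 × 41200 = 4080.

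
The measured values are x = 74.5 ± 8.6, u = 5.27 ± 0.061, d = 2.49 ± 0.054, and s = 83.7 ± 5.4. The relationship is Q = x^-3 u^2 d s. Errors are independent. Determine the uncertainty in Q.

0.00495

For a monomial Q ∝ x^-3, u^2, d, s, fractional errors add in quadrature:
  (-3·δx/x)² = (-3×0.115)² = 0.120;  (2·δu/u)² = (2×0.0116)² = 0.000536;  (1·δd/d)² = (1×0.0217)² = 0.000470;  (1·δs/s)² = (1×0.0645)² = 0.00416
δQ/Q = √(0.125) = 0.354
Q = 0.0140, so δQ = 0.354 × 0.0140 = 0.00495.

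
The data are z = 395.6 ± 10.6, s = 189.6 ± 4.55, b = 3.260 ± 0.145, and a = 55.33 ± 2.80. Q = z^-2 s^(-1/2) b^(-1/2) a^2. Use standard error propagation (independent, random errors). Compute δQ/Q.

0.117

For a monomial Q ∝ z^-2, s^(-1/2), b^(-1/2), a^2, fractional errors add in quadrature:
  (-2·δz/z)² = (-2×0.0268)² = 0.00287;  (−½·δs/s)² = (-0.5×0.0240)² = 0.000144;  (−½·δb/b)² = (-0.5×0.0445)² = 0.000495;  (2·δa/a)² = (2×0.0506)² = 0.0102
δQ/Q = √(0.0138) = 0.117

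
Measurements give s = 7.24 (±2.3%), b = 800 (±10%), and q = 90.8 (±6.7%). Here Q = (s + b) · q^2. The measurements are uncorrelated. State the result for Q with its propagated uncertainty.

Let u = s + b = 807. δu = √(δs² + δb²) = √(0.0277 + 6400) = 80.0, so δu/u = 0.0991.
Q is then a monomial in u, q:
δQ/Q = √((δu/u)² + (2·δq/q)²) = √(0.00982 + 0.0180) = 0.167
Q = 6.66e+06, so δQ = 0.167 × 6.66e+06 = 1.11e+06.

(6.66 ± 1.11) × 10^6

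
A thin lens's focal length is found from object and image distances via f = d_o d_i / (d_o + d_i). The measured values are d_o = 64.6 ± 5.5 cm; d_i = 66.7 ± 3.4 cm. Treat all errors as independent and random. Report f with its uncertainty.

∂f/∂d_o = (d_i/(d_o+d_i))² = 0.258;  ∂f/∂d_i = (d_o/(d_o+d_i))² = 0.242
δf = √((∂f/∂d_o · δd_o)² + (∂f/∂d_i · δd_i)²) = √(2.01 + 0.677) = 1.64 cm
f = 32.8 cm.

32.8 ± 1.64 cm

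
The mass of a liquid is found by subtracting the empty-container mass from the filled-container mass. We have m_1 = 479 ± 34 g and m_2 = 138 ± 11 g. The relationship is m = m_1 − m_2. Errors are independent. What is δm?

35.7 g

For a sum/difference, combine absolute errors in quadrature:
  (δm_1)² = 1160;  (δm_2)² = 121
δm = √(1280) = 35.7 g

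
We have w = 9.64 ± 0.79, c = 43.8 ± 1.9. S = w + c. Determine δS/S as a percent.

3.85%

Absolute uncertainties add in quadrature for a linear combination:
  (δw)² = 0.624;  (δc)² = 3.61
δS = √(4.23) = 2.06
S = 53.4, so δS/S = 2.06/53.4 = 0.0385.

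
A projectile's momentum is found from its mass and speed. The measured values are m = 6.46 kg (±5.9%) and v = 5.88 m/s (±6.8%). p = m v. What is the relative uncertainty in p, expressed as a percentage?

Each factor contributes (exponent × relative error)² to (δp/p)²:
  (1·δm/m)² = (1×0.0590)² = 0.00348;  (1·δv/v)² = (1×0.0680)² = 0.00462
δp/p = √(0.00811) = 0.0900

9.00%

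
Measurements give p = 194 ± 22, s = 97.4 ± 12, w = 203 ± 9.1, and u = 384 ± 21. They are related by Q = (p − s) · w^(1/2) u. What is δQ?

1.41e+05

Let h = p − s = 96.6. δh = √(δp² + δs²) = √(484 + 144) = 25.1, so δh/h = 0.259.
Q is then a monomial in h, w, u:
δQ/Q = √((δh/h)² + (½·δw/w)² + (1·δu/u)²) = √(0.0673 + 0.000502 + 0.00299) = 0.266
Q = 5.29e+05, so δQ = 0.266 × 5.29e+05 = 1.41e+05.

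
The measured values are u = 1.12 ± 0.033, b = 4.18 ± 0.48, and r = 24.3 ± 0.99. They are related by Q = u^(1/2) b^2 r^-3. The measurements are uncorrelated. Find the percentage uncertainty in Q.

Q is a product of powers, so relative uncertainties combine in quadrature:
  (½·δu/u)² = (0.5×0.0295)² = 0.000217;  (2·δb/b)² = (2×0.115)² = 0.0527;  (-3·δr/r)² = (-3×0.0407)² = 0.0149
δQ/Q = √(0.0679) = 0.261

26.1%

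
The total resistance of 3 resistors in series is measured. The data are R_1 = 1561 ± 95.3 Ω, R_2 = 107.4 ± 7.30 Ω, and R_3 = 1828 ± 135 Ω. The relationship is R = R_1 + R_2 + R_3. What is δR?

Absolute uncertainties add in quadrature for a linear combination:
  (δR_1)² = 9080;  (δR_2)² = 53.3;  (δR_3)² = 18200
δR = √(27400) = 165 Ω

165 Ω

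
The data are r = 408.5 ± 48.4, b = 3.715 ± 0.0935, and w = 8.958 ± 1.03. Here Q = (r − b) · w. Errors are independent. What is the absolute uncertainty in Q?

602

Let u = r − b = 404.8. δu = √(δr² + δb²) = √(2340 + 0.00874) = 48.4, so δu/u = 0.120.
Q is then a monomial in u, w:
δQ/Q = √((δu/u)² + (1·δw/w)²) = √(0.0143 + 0.0132) = 0.166
Q = 3626, so δQ = 0.166 × 3626 = 602.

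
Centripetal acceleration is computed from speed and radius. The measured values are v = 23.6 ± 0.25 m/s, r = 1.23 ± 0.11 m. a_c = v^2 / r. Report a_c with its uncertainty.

Since a_c is a product/quotient, work with relative uncertainties:
  (2·δv/v)² = (2×0.0106)² = 0.000449;  (-1·δr/r)² = (-1×0.0894)² = 0.00800
δa_c/a_c = √(0.00845) = 0.0919
a_c = 453 m/s^2, so δa_c = 0.0919 × 453 = 41.6 m/s^2.

453 ± 41.6 m/s^2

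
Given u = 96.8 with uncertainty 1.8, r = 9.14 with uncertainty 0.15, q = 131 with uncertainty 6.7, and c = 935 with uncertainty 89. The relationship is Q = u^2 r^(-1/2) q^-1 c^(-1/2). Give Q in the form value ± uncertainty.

0.774 ± 0.0616

For a monomial Q ∝ u^2, r^(-1/2), q^-1, c^(-1/2), fractional errors add in quadrature:
  (2·δu/u)² = (2×0.0186)² = 0.00138;  (−½·δr/r)² = (-0.5×0.0164)² = 6.73e-05;  (-1·δq/q)² = (-1×0.0511)² = 0.00262;  (−½·δc/c)² = (-0.5×0.0952)² = 0.00227
δQ/Q = √(0.00633) = 0.0796
Q = 0.774, so δQ = 0.0796 × 0.774 = 0.0616.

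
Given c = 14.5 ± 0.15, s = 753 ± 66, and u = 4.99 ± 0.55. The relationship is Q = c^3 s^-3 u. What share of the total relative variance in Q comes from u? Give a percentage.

(δQ/Q)² = (3·δc/c)² + (-3·δs/s)² + (1·δu/u)²
  c term: (3×0.0103)² = 0.000963
  s term: (-3×0.0876)² = 0.0691
  u term: (1×0.110)² = 0.0121
Total = 0.0823. Share from u = 0.0121/0.0823 = 0.148.

14.8%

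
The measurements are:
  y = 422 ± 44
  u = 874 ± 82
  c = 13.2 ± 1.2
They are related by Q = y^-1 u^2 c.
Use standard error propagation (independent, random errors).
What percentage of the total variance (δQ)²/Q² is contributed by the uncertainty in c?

15.2%

(δQ/Q)² = (-1·δy/y)² + (2·δu/u)² + (1·δc/c)²
  y term: (-1×0.104)² = 0.0109
  u term: (2×0.0938)² = 0.0352
  c term: (1×0.0909)² = 0.00826
Total = 0.0543. Share from c = 0.00826/0.0543 = 0.152.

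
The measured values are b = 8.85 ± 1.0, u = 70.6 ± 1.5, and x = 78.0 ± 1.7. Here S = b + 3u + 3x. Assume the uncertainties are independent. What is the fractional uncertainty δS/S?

Sums and differences: (δS)² = Σ (cᵢ δxᵢ)².
  (δb)² = 1.00;  (3·δu)² = 20.2;  (3·δx)² = 26.0
δS = √(47.3) = 6.87
S = 455, so δS/S = 6.87/455 = 0.0151.

0.0151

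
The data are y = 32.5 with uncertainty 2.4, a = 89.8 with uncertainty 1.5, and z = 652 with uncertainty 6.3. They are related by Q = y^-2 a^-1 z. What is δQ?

Since Q is a product/quotient, work with relative uncertainties:
  (-2·δy/y)² = (-2×0.0738)² = 0.0218;  (-1·δa/a)² = (-1×0.0167)² = 0.000279;  (1·δz/z)² = (1×0.00966)² = 9.34e-05
δQ/Q = √(0.0222) = 0.149
Q = 0.00687, so δQ = 0.149 × 0.00687 = 0.00102.

0.00102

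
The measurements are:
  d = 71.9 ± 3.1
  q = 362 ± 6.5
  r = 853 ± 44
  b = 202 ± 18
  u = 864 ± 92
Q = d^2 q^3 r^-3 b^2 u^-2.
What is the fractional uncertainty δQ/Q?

0.334

Each factor contributes (exponent × relative error)² to (δQ/Q)²:
  (2·δd/d)² = (2×0.0431)² = 0.00744;  (3·δq/q)² = (3×0.0180)² = 0.00290;  (-3·δr/r)² = (-3×0.0516)² = 0.0239;  (2·δb/b)² = (2×0.0891)² = 0.0318;  (-2·δu/u)² = (-2×0.106)² = 0.0454
δQ/Q = √(0.111) = 0.334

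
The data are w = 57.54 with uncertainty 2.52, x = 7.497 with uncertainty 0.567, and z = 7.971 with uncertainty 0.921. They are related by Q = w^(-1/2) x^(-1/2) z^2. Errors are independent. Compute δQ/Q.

0.235

Each factor contributes (exponent × relative error)² to (δQ/Q)²:
  (−½·δw/w)² = (-0.5×0.0438)² = 0.000480;  (−½·δx/x)² = (-0.5×0.0756)² = 0.00143;  (2·δz/z)² = (2×0.116)² = 0.0534
δQ/Q = √(0.0553) = 0.235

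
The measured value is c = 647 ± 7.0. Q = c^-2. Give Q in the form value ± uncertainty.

Q ∝ c^-2, so δQ/Q = |-2| · δc/c = 2 × 0.0108 = 0.0216.
Q = 2.39e-06, so δQ = 0.0216 × 2.39e-06 = 5.17e-08.

(2.39 ± 0.0517) × 10^-6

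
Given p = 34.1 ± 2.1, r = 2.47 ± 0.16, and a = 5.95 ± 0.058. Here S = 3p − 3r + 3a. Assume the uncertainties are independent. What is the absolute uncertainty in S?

Each term contributes (cᵢ δxᵢ)² to (δS)²:
  (3·δp)² = 39.7;  (3·δr)² = 0.230;  (3·δa)² = 0.0303
δS = √(40.0) = 6.32

6.32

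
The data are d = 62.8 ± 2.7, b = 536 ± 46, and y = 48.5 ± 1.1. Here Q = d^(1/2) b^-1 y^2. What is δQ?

Each factor contributes (exponent × relative error)² to (δQ/Q)²:
  (½·δd/d)² = (0.5×0.0430)² = 0.000462;  (-1·δb/b)² = (-1×0.0858)² = 0.00737;  (2·δy/y)² = (2×0.0227)² = 0.00206
δQ/Q = √(0.00988) = 0.0994
Q = 34.8, so δQ = 0.0994 × 34.8 = 3.46.

3.46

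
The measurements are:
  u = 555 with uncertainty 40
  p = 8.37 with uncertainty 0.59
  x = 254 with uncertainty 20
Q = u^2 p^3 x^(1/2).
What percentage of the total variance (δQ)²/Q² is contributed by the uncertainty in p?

(δQ/Q)² = (2·δu/u)² + (3·δp/p)² + (½·δx/x)²
  u term: (2×0.0721)² = 0.0208
  p term: (3×0.0705)² = 0.0447
  x term: (0.5×0.0787)² = 0.00155
Total = 0.0670. Share from p = 0.0447/0.0670 = 0.667.

66.7%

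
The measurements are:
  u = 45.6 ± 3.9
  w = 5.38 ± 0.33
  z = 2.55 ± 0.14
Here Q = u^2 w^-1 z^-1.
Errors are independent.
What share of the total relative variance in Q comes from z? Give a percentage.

8.36%

(δQ/Q)² = (2·δu/u)² + (-1·δw/w)² + (-1·δz/z)²
  u term: (2×0.0855)² = 0.0293
  w term: (-1×0.0613)² = 0.00376
  z term: (-1×0.0549)² = 0.00301
Total = 0.0360. Share from z = 0.00301/0.0360 = 0.0836.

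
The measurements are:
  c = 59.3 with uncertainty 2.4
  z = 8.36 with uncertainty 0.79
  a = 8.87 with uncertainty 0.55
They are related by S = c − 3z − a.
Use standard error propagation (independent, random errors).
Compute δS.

3.42

For a sum/difference, combine absolute errors in quadrature:
  (δc)² = 5.76;  (3·δz)² = 5.62;  (δa)² = 0.303
δS = √(11.7) = 3.42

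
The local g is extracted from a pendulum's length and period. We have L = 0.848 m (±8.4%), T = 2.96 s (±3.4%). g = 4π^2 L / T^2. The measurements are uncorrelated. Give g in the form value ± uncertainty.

g is a product of powers, so relative uncertainties combine in quadrature:
  (1·δL/L)² = (1×0.0840)² = 0.00706;  (-2·δT/T)² = (-2×0.0340)² = 0.00462
δg/g = √(0.0117) = 0.108
g = 3.82 m/s^2, so δg = 0.108 × 3.82 = 0.413 m/s^2.

3.82 ± 0.413 m/s^2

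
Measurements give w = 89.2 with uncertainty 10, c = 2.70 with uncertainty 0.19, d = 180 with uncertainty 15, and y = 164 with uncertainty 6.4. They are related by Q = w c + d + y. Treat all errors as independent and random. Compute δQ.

Let p = w·c = 241. δp/p = √((1·δw/w)² + (1·δc/c)²) = √(0.0126 + 0.00495) = 0.132, so δp = 31.9.
Q = p + d + y: δQ = √(δp² + δd² + δy²) = √(1020 + 225 + 41.0) = 35.8

35.8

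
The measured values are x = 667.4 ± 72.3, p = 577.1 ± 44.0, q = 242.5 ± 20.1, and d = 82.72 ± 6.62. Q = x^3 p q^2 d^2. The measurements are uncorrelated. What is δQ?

2.8e+19

Each factor contributes (exponent × relative error)² to (δQ/Q)²:
  (3·δx/x)² = (3×0.108)² = 0.106;  (1·δp/p)² = (1×0.0762)² = 0.00581;  (2·δq/q)² = (2×0.0829)² = 0.0275;  (2·δd/d)² = (2×0.0800)² = 0.0256
δQ/Q = √(0.165) = 0.406
Q = 6.903e+19, so δQ = 0.406 × 6.903e+19 = 2.8e+19.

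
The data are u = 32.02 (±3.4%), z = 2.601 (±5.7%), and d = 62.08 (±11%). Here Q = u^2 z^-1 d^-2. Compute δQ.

0.0243

Relative error in a monomial: (δQ/Q)² = Σ (nᵢ · δxᵢ/xᵢ)².
  (2·δu/u)² = (2×0.0340)² = 0.00462;  (-1·δz/z)² = (-1×0.0570)² = 0.00325;  (-2·δd/d)² = (-2×0.110)² = 0.0484
δQ/Q = √(0.0563) = 0.237
Q = 0.1023, so δQ = 0.237 × 0.1023 = 0.0243.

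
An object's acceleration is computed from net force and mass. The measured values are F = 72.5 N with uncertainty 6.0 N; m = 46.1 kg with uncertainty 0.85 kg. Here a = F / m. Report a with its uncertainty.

a is a product of powers, so relative uncertainties combine in quadrature:
  (1·δF/F)² = (1×0.0828)² = 0.00685;  (-1·δm/m)² = (-1×0.0184)² = 0.000340
δa/a = √(0.00719) = 0.0848
a = 1.57 m/s^2, so δa = 0.0848 × 1.57 = 0.133 m/s^2.

1.57 ± 0.133 m/s^2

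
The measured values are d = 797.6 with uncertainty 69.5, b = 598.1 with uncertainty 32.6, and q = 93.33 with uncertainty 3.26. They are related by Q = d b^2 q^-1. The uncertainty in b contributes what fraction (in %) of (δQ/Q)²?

(δQ/Q)² = (1·δd/d)² + (2·δb/b)² + (-1·δq/q)²
  d term: (1×0.0871)² = 0.00759
  b term: (2×0.0545)² = 0.0119
  q term: (-1×0.0349)² = 0.00122
Total = 0.0207. Share from b = 0.0119/0.0207 = 0.574.

57.4%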